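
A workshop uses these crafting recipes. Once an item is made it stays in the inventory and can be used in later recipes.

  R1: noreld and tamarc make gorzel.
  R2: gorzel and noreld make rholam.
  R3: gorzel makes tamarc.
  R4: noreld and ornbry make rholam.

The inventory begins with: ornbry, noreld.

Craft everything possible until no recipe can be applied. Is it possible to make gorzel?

gorzel would need noreld and tamarc (R1), but tamarc is never obtained.

No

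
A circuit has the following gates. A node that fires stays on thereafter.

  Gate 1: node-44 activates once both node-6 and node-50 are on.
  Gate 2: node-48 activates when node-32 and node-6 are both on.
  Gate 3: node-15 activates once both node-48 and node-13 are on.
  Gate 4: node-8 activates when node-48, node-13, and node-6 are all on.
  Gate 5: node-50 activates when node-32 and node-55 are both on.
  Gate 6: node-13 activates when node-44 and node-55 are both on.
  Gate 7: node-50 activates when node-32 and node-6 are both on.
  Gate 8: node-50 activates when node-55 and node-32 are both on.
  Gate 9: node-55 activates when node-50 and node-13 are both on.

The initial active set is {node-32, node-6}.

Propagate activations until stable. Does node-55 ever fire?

node-55 would need node-50 and node-13 (Gate 9), but node-13 never turns on.

No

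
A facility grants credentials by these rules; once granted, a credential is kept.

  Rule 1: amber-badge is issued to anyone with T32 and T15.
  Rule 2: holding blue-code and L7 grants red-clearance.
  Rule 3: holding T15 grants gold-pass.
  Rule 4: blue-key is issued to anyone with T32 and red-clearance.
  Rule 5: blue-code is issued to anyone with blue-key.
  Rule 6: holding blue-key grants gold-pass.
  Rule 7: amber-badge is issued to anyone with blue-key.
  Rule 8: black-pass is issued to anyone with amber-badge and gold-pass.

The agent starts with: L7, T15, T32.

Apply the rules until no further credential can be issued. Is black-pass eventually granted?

Holding T32 and T15 grants amber-badge (Rule 1).
Holding T15 grants gold-pass (Rule 3).
Holding amber-badge and gold-pass grants black-pass (Rule 8).

Yes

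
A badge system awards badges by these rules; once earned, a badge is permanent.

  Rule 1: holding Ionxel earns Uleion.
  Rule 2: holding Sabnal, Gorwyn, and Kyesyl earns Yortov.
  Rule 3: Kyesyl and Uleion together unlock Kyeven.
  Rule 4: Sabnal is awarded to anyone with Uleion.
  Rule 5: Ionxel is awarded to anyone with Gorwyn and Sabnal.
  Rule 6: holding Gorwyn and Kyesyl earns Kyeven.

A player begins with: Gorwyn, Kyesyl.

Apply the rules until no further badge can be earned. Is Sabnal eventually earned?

Sabnal would need Uleion (Rule 4), but Uleion is never earned.

No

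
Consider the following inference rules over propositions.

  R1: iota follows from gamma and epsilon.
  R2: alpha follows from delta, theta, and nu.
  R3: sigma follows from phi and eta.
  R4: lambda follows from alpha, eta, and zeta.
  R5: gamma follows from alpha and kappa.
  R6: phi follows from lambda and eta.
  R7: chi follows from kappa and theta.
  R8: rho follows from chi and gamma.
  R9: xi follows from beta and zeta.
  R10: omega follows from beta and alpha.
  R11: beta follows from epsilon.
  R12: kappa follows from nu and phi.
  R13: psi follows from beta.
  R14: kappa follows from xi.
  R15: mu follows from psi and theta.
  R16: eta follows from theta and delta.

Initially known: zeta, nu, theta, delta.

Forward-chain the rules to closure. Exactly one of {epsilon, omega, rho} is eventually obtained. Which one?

From delta, theta, and nu, R2 gives alpha.
From theta and delta, R16 gives eta.
From alpha, eta, and zeta, R4 gives lambda.
From lambda and eta, R6 gives phi.
From nu and phi, R12 gives kappa.
kappa and theta hold, so chi follows (R7).
From alpha and kappa, R5 gives gamma.
From chi and gamma, R8 gives rho.
omega would need beta and alpha (R10), but beta is never established. No rule produces epsilon, and it is not given.

rho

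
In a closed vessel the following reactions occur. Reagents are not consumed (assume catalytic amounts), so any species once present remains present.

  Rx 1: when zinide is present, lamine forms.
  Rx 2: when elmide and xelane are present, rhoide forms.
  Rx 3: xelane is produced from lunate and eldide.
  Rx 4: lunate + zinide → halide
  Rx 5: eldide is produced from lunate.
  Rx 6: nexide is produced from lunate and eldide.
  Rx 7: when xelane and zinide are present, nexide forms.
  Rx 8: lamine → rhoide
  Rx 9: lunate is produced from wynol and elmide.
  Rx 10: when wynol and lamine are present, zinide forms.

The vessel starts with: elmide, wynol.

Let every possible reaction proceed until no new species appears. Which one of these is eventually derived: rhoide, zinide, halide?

rhoide

wynol and elmide present → lunate forms (Rx 9).
lunate present → eldide forms (Rx 5).
lunate and eldide present → xelane forms (Rx 3).
elmide and xelane present → rhoide forms (Rx 2).
halide would need lunate and zinide (Rx 4), but zinide never forms. zinide would need wynol and lamine (Rx 10), but lamine never forms.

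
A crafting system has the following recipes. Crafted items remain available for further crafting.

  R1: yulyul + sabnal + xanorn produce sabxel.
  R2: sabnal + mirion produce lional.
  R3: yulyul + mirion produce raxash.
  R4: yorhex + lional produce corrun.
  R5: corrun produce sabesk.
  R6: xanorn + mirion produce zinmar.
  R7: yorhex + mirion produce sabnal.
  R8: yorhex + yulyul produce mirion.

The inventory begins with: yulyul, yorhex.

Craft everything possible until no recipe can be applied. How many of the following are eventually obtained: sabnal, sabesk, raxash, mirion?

yorhex + yulyul → mirion (R8).
yorhex + mirion → sabnal (R7).
yulyul + mirion → raxash (R3).
sabnal + mirion → lional (R2).
Using R4, yorhex and lional make corrun.
Using R5, corrun makes sabesk.
sabnal: reached.
sabesk: reached.
raxash: reached.
mirion: reached.
All 4 are reached.

4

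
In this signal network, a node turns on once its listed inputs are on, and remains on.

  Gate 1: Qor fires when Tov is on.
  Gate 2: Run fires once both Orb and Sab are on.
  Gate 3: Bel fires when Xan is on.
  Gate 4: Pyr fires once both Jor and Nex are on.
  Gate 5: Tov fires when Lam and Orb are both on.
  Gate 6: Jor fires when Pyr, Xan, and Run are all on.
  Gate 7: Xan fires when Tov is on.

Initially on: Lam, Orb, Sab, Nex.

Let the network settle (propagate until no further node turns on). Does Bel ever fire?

Lam and Orb are on, so Tov fires (Gate 5).
Gate 7: Tov on → Xan on.
Gate 3: Xan on → Bel on.

Yes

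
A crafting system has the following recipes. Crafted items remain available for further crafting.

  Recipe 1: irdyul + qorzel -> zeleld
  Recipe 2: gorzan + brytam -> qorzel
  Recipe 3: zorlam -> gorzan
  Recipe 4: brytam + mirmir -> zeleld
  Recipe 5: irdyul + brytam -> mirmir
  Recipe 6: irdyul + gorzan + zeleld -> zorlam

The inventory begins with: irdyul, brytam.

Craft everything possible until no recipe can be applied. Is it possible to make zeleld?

Yes

Using Recipe 5, irdyul and brytam make mirmir.
brytam + mirmir -> zeleld (Recipe 4).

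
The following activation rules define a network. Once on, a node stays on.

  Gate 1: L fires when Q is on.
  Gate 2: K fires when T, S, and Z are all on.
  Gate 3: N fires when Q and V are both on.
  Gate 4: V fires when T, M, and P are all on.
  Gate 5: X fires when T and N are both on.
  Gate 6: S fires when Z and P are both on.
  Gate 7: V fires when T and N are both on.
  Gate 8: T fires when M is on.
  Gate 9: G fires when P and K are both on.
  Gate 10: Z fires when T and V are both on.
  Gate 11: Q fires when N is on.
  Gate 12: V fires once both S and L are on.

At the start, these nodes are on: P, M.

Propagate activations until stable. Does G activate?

M is on, so T fires (Gate 8).
Gate 4: T, M, and P on → V on.
T and V are on, so Z fires (Gate 10).
Z and P are on, so S fires (Gate 6).
T, S, and Z are on, so K fires (Gate 2).
P and K are on, so G fires (Gate 9).

Yes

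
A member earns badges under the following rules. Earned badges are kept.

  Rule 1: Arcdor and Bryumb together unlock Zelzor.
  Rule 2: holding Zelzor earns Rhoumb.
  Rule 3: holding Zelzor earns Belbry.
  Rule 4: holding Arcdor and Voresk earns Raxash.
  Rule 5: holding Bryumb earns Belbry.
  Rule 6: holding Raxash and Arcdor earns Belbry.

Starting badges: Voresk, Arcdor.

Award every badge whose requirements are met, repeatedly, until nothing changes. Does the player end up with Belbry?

With Arcdor and Voresk, Raxash is earned (Rule 4).
With Raxash and Arcdor, Belbry is earned (Rule 6).

Yes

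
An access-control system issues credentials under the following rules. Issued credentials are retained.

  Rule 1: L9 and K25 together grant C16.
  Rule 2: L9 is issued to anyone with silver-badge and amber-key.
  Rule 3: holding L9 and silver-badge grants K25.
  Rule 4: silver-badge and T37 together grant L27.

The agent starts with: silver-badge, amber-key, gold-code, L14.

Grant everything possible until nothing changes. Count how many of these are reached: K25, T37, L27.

Holding silver-badge and amber-key grants L9 (Rule 2).
Holding L9 and silver-badge grants K25 (Rule 3).
K25: reached.
No rule produces T37, and it is not given.
L27 would need silver-badge and T37 (Rule 4), but T37 is never granted.
Reached: K25 — 1 of the 3.

1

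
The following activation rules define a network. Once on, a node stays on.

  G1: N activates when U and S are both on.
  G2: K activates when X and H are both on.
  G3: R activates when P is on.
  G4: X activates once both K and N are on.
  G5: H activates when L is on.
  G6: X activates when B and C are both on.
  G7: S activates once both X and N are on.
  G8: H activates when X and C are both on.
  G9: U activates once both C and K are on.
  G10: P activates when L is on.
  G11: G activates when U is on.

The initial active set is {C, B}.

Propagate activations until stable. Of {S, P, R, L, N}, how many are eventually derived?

S would need X and N (G7), but N never turns on.
P would need L (G10), but L never turns on.
R would need P (G3), but P never turns on.
No rule produces L, and it is not given.
N would need U and S (G1), but S never turns on.
None of the 5 are reached.

0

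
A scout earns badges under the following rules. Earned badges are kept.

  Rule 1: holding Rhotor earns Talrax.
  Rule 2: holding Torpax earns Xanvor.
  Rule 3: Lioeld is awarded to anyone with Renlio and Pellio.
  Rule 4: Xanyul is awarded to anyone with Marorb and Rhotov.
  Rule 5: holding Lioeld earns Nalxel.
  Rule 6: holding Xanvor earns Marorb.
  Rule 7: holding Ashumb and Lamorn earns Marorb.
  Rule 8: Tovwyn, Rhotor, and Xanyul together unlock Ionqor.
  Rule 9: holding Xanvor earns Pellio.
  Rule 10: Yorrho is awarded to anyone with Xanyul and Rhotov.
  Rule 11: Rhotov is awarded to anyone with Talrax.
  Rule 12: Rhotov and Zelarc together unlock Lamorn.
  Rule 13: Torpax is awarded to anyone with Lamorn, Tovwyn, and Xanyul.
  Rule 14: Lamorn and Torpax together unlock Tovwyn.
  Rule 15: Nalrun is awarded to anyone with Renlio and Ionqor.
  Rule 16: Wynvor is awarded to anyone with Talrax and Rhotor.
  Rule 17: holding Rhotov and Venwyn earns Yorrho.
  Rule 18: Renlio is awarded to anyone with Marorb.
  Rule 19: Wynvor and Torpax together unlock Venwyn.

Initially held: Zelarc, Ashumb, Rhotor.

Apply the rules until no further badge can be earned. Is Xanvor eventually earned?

Xanvor would need Torpax (Rule 2), but Torpax is never earned.

No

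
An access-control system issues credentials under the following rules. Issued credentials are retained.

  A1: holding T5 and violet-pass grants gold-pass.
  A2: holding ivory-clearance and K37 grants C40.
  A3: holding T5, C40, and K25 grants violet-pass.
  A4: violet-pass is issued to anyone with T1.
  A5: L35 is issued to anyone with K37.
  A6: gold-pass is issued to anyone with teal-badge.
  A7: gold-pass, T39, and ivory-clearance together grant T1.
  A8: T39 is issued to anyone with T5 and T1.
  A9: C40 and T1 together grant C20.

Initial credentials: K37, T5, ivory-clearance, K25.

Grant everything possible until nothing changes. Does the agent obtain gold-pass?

Yes

Holding ivory-clearance and K37 grants C40 (A2).
Holding T5, C40, and K25 grants violet-pass (A3).
Holding T5 and violet-pass grants gold-pass (A1).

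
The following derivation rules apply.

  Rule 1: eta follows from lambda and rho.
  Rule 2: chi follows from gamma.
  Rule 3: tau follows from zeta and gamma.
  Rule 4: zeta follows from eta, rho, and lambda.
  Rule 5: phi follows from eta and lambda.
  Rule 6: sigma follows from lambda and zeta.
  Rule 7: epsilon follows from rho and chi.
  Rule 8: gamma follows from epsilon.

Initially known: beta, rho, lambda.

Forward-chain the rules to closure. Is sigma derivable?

lambda and rho hold, so eta follows (Rule 1).
From eta, rho, and lambda, Rule 4 gives zeta.
From lambda and zeta, Rule 6 gives sigma.

Yes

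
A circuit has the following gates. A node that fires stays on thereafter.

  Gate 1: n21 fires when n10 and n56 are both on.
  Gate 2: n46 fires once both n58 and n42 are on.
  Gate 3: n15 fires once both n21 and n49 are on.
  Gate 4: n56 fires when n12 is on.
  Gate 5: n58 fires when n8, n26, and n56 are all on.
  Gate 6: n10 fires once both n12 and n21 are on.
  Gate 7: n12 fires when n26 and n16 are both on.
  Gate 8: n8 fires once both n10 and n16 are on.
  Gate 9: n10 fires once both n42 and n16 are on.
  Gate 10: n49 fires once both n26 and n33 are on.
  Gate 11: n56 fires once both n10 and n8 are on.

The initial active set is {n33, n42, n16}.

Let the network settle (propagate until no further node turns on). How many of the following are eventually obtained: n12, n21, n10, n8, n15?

3

n42 and n16 are on, so n10 fires (Gate 9).
n10 and n16 are on, so n8 fires (Gate 8).
n10 and n8 are on, so n56 fires (Gate 11).
Gate 1: n10 and n56 on → n21 on.
n12 would need n26 and n16 (Gate 7), but n26 never turns on.
n21: reached.
n10: reached.
n8: reached.
n15 would need n21 and n49 (Gate 3), but n49 never turns on.
Reached: n21, n10, and n8 — 3 of the 5.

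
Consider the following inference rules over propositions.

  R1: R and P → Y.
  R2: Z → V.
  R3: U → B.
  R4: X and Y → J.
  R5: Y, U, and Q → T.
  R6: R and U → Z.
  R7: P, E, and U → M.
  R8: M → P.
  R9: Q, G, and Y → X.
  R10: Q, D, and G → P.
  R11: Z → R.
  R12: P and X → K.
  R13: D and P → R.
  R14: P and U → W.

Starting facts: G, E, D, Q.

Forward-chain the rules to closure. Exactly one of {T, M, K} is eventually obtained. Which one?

K

Q, D, and G hold, so P follows (R10).
From D and P, R13 gives R.
R and P hold, so Y follows (R1).
From Q, G, and Y, R9 gives X.
From P and X, R12 gives K.
T would need Y, U, and Q (R5), but U is never established. M would need P, E, and U (R7), but U is never established.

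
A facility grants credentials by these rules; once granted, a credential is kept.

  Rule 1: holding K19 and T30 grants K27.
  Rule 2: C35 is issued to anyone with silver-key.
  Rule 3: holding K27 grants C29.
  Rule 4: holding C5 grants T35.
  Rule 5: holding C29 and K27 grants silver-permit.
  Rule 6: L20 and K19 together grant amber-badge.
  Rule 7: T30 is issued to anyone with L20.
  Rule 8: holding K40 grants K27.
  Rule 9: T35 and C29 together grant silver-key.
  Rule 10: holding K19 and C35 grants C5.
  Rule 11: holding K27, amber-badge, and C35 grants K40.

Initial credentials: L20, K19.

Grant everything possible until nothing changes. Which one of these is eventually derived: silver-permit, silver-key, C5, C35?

silver-permit

Holding L20 grants T30 (Rule 7).
Holding K19 and T30 grants K27 (Rule 1).
Holding K27 grants C29 (Rule 3).
Holding C29 and K27 grants silver-permit (Rule 5).
C5 would need K19 and C35 (Rule 10), but C35 is never granted. C35 would need silver-key (Rule 2), but silver-key is never granted. silver-key would need T35 and C29 (Rule 9), but T35 is never granted.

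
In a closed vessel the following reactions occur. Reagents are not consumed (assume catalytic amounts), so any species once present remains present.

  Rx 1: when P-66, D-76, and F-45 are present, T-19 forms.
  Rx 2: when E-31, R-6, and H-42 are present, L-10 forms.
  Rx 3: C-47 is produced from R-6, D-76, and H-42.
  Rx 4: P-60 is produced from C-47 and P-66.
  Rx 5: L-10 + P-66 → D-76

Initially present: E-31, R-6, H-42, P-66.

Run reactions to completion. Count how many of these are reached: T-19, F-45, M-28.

0

T-19 would need P-66, D-76, and F-45 (Rx 1), but F-45 never forms.
No rule produces F-45, and it is not given.
No rule produces M-28, and it is not given.
None of the 3 are reached.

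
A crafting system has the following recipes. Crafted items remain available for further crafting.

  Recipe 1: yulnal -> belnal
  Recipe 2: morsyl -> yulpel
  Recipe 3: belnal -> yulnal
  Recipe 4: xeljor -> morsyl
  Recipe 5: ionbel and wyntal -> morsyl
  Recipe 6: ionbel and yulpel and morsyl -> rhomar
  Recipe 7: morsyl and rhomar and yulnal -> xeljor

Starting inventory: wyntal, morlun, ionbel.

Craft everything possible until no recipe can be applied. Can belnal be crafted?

belnal would need yulnal (Recipe 1), but yulnal is never obtained.

No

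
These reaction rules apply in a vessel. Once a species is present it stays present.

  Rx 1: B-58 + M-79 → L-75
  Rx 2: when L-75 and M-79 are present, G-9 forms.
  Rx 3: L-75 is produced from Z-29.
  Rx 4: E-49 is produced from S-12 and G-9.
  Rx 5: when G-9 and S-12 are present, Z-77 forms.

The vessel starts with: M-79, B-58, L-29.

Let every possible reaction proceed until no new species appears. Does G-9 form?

B-58 and M-79 present → L-75 forms (Rx 1).
L-75 and M-79 present → G-9 forms (Rx 2).

Yes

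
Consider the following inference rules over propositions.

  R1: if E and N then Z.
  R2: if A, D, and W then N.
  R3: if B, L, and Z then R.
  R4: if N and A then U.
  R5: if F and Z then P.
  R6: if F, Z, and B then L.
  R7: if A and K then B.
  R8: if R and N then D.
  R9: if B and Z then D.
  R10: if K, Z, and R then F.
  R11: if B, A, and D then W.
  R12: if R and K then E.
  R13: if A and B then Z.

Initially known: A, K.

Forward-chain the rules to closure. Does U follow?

From A and K, R7 gives B.
From A and B, R13 gives Z.
From B and Z, R9 gives D.
From B, A, and D, R11 gives W.
From A, D, and W, R2 gives N.
N and A hold, so U follows (R4).

Yes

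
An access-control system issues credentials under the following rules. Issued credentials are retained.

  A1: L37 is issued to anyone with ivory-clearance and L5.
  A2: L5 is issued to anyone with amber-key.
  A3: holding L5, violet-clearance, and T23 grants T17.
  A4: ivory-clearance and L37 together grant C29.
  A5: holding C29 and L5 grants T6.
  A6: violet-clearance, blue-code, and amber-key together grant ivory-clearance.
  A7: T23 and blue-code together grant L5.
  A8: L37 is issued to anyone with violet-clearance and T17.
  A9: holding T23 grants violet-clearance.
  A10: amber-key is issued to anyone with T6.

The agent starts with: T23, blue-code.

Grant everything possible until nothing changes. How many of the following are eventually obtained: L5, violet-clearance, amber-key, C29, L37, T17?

4

Holding T23 and blue-code grants L5 (A7).
Holding T23 grants violet-clearance (A9).
Holding L5, violet-clearance, and T23 grants T17 (A3).
Holding violet-clearance and T17 grants L37 (A8).
L5: reached.
violet-clearance: reached.
amber-key would need T6 (A10), but T6 is never granted.
C29 would need ivory-clearance and L37 (A4), but ivory-clearance is never granted.
L37: reached.
T17: reached.
Reached: L5, violet-clearance, L37, and T17 — 4 of the 6.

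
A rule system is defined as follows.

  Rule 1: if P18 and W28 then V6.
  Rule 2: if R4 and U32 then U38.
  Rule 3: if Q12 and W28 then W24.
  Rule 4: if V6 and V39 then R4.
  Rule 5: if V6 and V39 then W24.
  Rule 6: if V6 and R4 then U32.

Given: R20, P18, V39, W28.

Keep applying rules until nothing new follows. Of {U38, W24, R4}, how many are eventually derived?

3

From P18 and W28, Rule 1 gives V6.
V6 and V39 hold, so W24 follows (Rule 5).
V6 and V39 hold, so R4 follows (Rule 4).
From V6 and R4, Rule 6 gives U32.
From R4 and U32, Rule 2 gives U38.
U38: reached.
W24: reached.
R4: reached.
All 3 are reached.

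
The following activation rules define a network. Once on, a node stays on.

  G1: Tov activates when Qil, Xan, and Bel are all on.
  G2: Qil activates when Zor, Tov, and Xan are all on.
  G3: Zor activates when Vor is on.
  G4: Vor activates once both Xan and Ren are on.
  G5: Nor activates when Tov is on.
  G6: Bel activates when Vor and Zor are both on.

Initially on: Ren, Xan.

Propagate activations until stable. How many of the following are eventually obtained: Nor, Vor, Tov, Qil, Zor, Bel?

G4: Xan and Ren on → Vor on.
Vor is on, so Zor activates (G3).
G6: Vor and Zor on → Bel on.
Nor would need Tov (G5), but Tov never turns on.
Vor: reached.
Tov would need Qil, Xan, and Bel (G1), but Qil never turns on.
Qil would need Zor, Tov, and Xan (G2), but Tov never turns on.
Zor: reached.
Bel: reached.
Reached: Vor, Zor, and Bel — 3 of the 6.

3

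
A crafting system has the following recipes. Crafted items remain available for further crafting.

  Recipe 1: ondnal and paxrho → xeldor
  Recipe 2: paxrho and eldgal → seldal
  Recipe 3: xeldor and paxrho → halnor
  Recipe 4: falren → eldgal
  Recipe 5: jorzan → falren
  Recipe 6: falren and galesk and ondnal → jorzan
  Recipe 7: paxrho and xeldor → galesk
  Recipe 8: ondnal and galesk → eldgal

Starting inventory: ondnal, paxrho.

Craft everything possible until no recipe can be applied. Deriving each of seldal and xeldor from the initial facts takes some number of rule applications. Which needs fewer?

xeldor

xeldor: Using Recipe 1, ondnal and paxrho make xeldor. [1 rule application]
seldal: ondnal and paxrho → xeldor (Recipe 1). Using Recipe 7, paxrho and xeldor make galesk. ondnal and galesk → eldgal (Recipe 8). paxrho and eldgal → seldal (Recipe 2). [4 rule applications]
xeldor needs fewer.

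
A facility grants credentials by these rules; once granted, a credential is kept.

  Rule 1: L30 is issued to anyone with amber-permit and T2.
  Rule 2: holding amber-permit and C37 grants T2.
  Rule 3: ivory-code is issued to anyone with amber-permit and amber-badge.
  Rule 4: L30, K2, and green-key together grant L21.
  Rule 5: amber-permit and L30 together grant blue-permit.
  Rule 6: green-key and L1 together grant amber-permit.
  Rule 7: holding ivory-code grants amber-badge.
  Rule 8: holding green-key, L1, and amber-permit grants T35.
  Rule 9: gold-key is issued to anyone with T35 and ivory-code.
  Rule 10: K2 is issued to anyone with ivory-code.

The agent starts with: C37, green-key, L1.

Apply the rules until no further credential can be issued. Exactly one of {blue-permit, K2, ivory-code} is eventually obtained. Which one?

Holding green-key and L1 grants amber-permit (Rule 6).
Holding amber-permit and C37 grants T2 (Rule 2).
Holding amber-permit and T2 grants L30 (Rule 1).
Holding amber-permit and L30 grants blue-permit (Rule 5).
K2 would need ivory-code (Rule 10), but ivory-code is never granted. ivory-code would need amber-permit and amber-badge (Rule 3), but amber-badge is never granted.

blue-permit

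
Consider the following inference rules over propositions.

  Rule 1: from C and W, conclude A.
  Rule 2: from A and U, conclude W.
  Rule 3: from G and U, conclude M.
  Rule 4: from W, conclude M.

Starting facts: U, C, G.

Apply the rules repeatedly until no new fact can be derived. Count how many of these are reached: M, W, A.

G and U hold, so M follows (Rule 3).
M: reached.
W would need A and U (Rule 2), but A is never established.
A would need C and W (Rule 1), but W is never established.
Reached: M — 1 of the 3.

1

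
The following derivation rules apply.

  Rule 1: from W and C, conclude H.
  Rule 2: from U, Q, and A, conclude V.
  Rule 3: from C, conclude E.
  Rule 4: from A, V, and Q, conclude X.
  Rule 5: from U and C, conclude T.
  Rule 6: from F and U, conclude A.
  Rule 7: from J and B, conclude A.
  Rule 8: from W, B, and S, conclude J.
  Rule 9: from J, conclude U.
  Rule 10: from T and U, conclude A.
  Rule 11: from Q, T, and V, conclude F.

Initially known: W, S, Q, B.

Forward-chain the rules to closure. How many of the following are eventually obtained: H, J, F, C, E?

From W, B, and S, Rule 8 gives J.
H would need W and C (Rule 1), but C is never established.
J: reached.
F would need Q, T, and V (Rule 11), but T is never established.
No rule produces C, and it is not given.
E would need C (Rule 3), but C is never established.
Reached: J — 1 of the 5.

1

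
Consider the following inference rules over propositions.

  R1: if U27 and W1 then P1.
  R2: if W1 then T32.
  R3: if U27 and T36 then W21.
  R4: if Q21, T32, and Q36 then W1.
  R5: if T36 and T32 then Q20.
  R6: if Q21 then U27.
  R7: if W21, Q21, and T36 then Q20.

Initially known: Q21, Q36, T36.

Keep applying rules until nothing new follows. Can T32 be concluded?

No

T32 would need W1 (R2), but W1 is never established.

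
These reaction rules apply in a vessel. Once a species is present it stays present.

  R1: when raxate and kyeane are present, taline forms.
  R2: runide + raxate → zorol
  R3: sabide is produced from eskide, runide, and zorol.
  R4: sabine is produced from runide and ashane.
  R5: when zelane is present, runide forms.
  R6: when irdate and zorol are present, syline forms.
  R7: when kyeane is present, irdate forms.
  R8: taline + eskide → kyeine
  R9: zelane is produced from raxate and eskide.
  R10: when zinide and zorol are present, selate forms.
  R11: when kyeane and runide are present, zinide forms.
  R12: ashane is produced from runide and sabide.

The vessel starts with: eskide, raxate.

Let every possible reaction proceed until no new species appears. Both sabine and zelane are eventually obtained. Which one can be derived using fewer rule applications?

zelane: raxate and eskide present → zelane forms (R9). [1 rule application]
sabine: raxate and eskide present → zelane forms (R9). zelane present → runide forms (R5). runide and raxate present → zorol forms (R2). eskide, runide, and zorol present → sabide forms (R3). runide and sabide present → ashane forms (R12). runide and ashane present → sabine forms (R4). [6 rule applications]
zelane needs fewer.

zelane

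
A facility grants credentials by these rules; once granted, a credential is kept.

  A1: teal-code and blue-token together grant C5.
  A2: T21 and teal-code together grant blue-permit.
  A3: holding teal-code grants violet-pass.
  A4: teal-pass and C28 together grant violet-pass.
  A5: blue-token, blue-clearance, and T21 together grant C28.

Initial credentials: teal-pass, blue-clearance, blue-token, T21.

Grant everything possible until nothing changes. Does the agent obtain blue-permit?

No

blue-permit would need T21 and teal-code (A2), but teal-code is never granted.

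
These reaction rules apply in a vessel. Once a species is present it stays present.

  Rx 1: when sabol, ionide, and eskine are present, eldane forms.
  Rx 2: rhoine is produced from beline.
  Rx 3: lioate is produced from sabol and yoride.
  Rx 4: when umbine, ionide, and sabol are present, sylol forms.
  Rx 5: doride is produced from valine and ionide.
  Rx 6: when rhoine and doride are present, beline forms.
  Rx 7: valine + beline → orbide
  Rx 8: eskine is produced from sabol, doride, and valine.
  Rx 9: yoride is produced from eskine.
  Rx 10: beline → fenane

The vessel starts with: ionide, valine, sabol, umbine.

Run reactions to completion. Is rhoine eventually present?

rhoine would need beline (Rx 2), but beline never forms.

No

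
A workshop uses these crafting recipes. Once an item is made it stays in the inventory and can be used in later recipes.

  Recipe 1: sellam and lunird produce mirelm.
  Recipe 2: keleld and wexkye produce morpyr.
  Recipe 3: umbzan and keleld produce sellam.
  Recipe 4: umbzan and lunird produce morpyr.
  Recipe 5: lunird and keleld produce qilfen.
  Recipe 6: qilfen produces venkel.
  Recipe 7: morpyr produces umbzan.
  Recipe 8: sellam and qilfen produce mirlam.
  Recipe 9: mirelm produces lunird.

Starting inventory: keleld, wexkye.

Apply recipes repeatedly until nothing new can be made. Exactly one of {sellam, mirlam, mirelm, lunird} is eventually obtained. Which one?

Using Recipe 2, keleld and wexkye make morpyr.
Using Recipe 7, morpyr makes umbzan.
Using Recipe 3, umbzan and keleld make sellam.
mirelm would need sellam and lunird (Recipe 1), but lunird is never obtained. lunird would need mirelm (Recipe 9), but mirelm is never obtained. mirlam would need sellam and qilfen (Recipe 8), but qilfen is never obtained.

sellam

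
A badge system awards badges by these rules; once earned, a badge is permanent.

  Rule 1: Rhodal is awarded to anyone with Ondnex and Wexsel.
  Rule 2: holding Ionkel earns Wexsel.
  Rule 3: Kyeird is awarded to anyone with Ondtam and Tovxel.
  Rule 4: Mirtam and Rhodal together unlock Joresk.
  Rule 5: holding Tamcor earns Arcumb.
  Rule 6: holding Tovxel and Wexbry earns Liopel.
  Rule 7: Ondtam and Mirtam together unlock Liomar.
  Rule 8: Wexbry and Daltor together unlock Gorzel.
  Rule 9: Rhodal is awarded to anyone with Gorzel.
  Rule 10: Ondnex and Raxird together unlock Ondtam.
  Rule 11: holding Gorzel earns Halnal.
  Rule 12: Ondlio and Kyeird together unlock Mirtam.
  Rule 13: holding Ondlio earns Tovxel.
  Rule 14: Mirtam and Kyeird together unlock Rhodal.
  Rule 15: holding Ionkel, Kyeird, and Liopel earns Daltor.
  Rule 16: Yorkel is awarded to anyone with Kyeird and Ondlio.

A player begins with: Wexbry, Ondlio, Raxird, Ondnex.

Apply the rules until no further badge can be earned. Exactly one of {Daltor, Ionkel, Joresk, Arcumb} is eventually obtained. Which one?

Joresk

With Ondlio, Tovxel is earned (Rule 13).
With Ondnex and Raxird, Ondtam is earned (Rule 10).
With Ondtam and Tovxel, Kyeird is earned (Rule 3).
With Ondlio and Kyeird, Mirtam is earned (Rule 12).
With Mirtam and Kyeird, Rhodal is earned (Rule 14).
With Mirtam and Rhodal, Joresk is earned (Rule 4).
Daltor would need Ionkel, Kyeird, and Liopel (Rule 15), but Ionkel is never earned. No rule produces Ionkel, and it is not given. Arcumb would need Tamcor (Rule 5), but Tamcor is never earned.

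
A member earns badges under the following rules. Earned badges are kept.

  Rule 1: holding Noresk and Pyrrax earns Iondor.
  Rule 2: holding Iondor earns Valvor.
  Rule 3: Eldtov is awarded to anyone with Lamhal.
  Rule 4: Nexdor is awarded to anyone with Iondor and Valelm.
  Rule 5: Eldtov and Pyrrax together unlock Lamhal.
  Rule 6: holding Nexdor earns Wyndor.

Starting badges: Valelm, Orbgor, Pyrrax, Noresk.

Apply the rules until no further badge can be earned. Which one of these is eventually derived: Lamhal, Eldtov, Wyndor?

Wyndor

With Noresk and Pyrrax, Iondor is earned (Rule 1).
With Iondor and Valelm, Nexdor is earned (Rule 4).
With Nexdor, Wyndor is earned (Rule 6).
Eldtov would need Lamhal (Rule 3), but Lamhal is never earned. Lamhal would need Eldtov and Pyrrax (Rule 5), but Eldtov is never earned.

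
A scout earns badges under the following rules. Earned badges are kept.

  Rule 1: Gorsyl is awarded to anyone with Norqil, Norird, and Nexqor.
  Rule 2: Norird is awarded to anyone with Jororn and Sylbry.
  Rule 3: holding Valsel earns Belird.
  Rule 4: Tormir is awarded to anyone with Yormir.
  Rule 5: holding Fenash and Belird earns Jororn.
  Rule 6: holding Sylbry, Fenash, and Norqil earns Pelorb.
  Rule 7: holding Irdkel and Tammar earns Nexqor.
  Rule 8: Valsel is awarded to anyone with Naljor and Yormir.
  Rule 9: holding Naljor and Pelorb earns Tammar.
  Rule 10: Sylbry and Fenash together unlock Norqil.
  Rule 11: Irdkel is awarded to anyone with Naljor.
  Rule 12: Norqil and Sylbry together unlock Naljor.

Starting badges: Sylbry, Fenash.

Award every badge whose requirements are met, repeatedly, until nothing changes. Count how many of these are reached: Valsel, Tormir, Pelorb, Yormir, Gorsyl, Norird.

1

With Sylbry and Fenash, Norqil is earned (Rule 10).
With Sylbry, Fenash, and Norqil, Pelorb is earned (Rule 6).
Valsel would need Naljor and Yormir (Rule 8), but Yormir is never earned.
Tormir would need Yormir (Rule 4), but Yormir is never earned.
Pelorb: reached.
No rule produces Yormir, and it is not given.
Gorsyl would need Norqil, Norird, and Nexqor (Rule 1), but Norird is never earned.
Norird would need Jororn and Sylbry (Rule 2), but Jororn is never earned.
Reached: Pelorb — 1 of the 6.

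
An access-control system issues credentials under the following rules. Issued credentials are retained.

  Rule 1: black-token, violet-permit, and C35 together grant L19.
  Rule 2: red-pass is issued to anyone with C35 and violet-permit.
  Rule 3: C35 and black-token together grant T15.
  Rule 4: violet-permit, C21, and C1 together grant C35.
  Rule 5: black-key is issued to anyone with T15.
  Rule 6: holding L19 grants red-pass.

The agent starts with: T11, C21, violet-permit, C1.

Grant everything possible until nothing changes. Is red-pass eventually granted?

Holding violet-permit, C21, and C1 grants C35 (Rule 4).
Holding C35 and violet-permit grants red-pass (Rule 2).

Yes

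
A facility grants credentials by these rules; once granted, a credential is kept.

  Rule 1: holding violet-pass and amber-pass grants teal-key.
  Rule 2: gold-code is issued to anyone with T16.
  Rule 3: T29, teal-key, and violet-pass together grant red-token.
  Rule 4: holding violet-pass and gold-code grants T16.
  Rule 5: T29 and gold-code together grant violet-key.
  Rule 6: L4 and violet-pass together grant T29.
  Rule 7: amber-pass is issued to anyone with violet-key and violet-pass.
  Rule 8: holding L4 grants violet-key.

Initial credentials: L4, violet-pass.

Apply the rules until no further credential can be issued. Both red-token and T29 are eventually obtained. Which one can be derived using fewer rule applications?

T29: Holding L4 and violet-pass grants T29 (Rule 6). [1 rule application]
red-token: Holding L4 grants violet-key (Rule 8). Holding L4 and violet-pass grants T29 (Rule 6). Holding violet-key and violet-pass grants amber-pass (Rule 7). Holding violet-pass and amber-pass grants teal-key (Rule 1). Holding T29, teal-key, and violet-pass grants red-token (Rule 3). [5 rule applications]
T29 needs fewer.

T29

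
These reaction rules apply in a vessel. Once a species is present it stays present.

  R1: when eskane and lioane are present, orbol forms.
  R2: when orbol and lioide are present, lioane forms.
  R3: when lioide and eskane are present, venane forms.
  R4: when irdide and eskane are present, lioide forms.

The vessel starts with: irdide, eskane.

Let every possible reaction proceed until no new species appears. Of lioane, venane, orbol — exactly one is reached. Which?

venane

irdide and eskane present → lioide forms (R4).
lioide and eskane present → venane forms (R3).
orbol would need eskane and lioane (R1), but lioane never forms. lioane would need orbol and lioide (R2), but orbol never forms.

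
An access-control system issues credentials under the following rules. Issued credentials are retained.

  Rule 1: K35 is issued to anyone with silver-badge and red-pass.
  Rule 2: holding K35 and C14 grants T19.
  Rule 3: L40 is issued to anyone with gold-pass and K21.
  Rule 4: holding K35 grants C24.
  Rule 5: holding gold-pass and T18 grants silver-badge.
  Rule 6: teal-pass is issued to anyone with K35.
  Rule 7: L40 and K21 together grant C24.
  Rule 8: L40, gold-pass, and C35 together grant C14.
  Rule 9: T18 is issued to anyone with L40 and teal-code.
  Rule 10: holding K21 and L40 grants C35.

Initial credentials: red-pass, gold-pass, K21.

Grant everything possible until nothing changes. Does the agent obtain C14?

Holding gold-pass and K21 grants L40 (Rule 3).
Holding K21 and L40 grants C35 (Rule 10).
Holding L40, gold-pass, and C35 grants C14 (Rule 8).

Yes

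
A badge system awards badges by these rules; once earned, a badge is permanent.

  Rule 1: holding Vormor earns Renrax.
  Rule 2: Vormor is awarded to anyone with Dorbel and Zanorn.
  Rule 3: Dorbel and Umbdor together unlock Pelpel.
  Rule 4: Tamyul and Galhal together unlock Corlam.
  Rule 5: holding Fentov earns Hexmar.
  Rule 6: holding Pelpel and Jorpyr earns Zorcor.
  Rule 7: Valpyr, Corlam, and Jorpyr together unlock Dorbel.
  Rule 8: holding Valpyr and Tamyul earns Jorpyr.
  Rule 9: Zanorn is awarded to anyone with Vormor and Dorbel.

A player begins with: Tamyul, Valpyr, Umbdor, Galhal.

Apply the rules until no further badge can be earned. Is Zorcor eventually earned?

With Valpyr and Tamyul, Jorpyr is earned (Rule 8).
With Tamyul and Galhal, Corlam is earned (Rule 4).
With Valpyr, Corlam, and Jorpyr, Dorbel is earned (Rule 7).
With Dorbel and Umbdor, Pelpel is earned (Rule 3).
With Pelpel and Jorpyr, Zorcor is earned (Rule 6).

Yes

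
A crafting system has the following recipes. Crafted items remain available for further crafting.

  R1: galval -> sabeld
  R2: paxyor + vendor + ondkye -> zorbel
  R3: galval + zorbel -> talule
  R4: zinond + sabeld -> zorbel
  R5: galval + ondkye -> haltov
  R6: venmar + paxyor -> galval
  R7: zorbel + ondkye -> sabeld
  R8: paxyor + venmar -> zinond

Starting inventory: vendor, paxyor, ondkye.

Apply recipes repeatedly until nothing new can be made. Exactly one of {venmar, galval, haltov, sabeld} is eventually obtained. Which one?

Using R2, paxyor, vendor, and ondkye make zorbel.
zorbel + ondkye -> sabeld (R7).
galval would need venmar and paxyor (R6), but venmar is never obtained. No rule produces venmar, and it is not given. haltov would need galval and ondkye (R5), but galval is never obtained.

sabeld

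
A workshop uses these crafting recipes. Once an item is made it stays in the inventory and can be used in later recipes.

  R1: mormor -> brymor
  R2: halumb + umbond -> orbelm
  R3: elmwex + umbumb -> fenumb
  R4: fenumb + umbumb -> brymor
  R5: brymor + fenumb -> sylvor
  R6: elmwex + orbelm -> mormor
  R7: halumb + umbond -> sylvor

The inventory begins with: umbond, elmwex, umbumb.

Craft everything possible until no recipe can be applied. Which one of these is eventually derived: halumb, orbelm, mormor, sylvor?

Using R3, elmwex and umbumb make fenumb.
fenumb + umbumb -> brymor (R4).
Using R5, brymor and fenumb make sylvor.
orbelm would need halumb and umbond (R2), but halumb is never obtained. No rule produces halumb, and it is not given. mormor would need elmwex and orbelm (R6), but orbelm is never obtained.

sylvor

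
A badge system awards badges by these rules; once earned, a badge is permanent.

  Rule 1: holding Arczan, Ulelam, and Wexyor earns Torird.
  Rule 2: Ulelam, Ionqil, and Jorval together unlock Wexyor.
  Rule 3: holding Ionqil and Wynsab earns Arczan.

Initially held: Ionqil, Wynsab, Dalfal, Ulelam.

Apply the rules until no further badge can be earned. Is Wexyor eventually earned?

Wexyor would need Ulelam, Ionqil, and Jorval (Rule 2), but Jorval is never earned.

No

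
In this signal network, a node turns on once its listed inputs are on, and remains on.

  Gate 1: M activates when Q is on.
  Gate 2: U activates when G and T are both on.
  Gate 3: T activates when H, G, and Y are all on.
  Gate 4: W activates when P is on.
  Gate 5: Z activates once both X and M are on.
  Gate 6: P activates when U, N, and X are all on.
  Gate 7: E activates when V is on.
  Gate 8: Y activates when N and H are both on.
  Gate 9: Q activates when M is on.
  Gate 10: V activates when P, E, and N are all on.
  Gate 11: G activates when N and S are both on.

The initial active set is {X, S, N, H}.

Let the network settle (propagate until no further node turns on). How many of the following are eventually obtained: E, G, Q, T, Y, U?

Gate 8: N and H on → Y on.
Gate 11: N and S on → G on.
Gate 3: H, G, and Y on → T on.
G and T are on, so U activates (Gate 2).
E would need V (Gate 7), but V never turns on.
G: reached.
Q would need M (Gate 9), but M never turns on.
T: reached.
Y: reached.
U: reached.
Reached: G, T, Y, and U — 4 of the 6.

4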